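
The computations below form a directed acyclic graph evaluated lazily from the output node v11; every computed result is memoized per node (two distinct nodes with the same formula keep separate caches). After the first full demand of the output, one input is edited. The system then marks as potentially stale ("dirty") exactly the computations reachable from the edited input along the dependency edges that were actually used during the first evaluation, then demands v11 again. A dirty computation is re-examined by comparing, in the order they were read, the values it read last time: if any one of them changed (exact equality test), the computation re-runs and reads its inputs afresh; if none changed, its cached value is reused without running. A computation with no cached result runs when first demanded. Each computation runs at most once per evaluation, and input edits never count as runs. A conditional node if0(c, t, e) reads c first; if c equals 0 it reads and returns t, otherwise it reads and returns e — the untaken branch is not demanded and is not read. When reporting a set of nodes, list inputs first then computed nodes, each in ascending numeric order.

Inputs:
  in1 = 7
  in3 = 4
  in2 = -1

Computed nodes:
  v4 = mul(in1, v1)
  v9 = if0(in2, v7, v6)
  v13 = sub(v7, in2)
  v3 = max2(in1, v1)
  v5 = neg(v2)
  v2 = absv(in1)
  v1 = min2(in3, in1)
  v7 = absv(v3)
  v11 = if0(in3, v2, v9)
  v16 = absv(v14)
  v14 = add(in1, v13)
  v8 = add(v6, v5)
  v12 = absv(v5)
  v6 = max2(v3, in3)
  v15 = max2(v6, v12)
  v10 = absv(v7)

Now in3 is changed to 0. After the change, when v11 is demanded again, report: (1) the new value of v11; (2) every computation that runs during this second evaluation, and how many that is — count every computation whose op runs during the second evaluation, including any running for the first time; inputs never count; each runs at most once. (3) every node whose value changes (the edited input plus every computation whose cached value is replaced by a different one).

First demand of the output computes:
  v1 = min2(4, 7) = 4
  v3 = max2(7, 4) = 7
  v6 = max2(7, 4) = 7
  v9 = if0(in2=-1 -> else branch v6) = 7
  v11 = if0(in3=4 -> else branch v9) = 7

After the edit, cleaning proceeds:
  v1: stays stale; no demand reaches it after the flip.
  v2: had never run; runs now, result 7.
  v3: stays stale; no demand reaches it after the flip.
  v6: stays stale; no demand reaches it after the flip.
  v9: stays stale; no demand reaches it after the flip.
  v11: a read changed (in3 4->0) — executes, giving 7 — identical to its old value.

Note the branch switch — demand abandons v1, v3, v6, v9, which are never re-examined.

Demanding v11 again yields 7.
2 computations run: v2, v11.
The nodes whose values change: in3.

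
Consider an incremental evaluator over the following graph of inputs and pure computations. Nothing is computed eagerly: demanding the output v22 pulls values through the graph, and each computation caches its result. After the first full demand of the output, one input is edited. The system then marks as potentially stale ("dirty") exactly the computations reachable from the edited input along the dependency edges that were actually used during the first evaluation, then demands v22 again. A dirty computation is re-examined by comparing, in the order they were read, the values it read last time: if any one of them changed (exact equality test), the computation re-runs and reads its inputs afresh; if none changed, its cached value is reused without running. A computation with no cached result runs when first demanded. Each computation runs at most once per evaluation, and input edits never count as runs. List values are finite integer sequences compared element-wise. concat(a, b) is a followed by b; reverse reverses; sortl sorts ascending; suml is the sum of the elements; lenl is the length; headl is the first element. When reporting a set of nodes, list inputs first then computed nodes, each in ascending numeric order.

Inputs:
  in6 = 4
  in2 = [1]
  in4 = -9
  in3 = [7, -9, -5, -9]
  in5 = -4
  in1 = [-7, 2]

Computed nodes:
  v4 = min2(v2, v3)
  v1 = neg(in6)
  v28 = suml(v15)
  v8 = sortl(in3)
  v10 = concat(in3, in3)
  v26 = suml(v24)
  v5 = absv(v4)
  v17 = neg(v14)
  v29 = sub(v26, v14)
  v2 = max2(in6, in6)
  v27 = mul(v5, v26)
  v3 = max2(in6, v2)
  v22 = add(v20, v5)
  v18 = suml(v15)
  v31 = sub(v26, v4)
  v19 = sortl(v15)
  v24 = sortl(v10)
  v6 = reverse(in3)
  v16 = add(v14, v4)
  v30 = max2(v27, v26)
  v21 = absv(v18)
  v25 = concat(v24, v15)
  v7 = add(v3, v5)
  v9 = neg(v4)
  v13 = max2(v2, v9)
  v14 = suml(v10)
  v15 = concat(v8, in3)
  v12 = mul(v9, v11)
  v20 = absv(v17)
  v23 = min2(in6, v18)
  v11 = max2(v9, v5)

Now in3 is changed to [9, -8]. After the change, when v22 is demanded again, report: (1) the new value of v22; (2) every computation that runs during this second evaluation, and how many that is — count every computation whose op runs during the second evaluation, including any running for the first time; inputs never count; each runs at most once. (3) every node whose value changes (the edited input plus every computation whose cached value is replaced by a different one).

v22 now evaluates to 6.
Run set: v10, v14, v17, v20, v22 (5 run).
Changed values: in3, v10, v14, v17, v20, v22.

Initial pass — values computed on the first demand:
  v2 = max2(4, 4) = 4
  v3 = max2(4, 4) = 4
  v4 = min2(4, 4) = 4
  v5 = absv(4) = 4
  v10 = concat([7, -9, -5, -9], [7, -9, -5, -9]) = [7, -9, -5, -9, 7, -9, -5, -9]
  v14 = suml([7, -9, -5, -9, 7, -9, -5, -9]) = -32
  v17 = neg(-32) = 32
  v20 = absv(32) = 32
  v22 = add(32, 4) = 36

Second demand — change propagation:
  v10: re-runs because in3 [7, -9, -5, -9]->[9, -8]; in3 [7, -9, -5, -9]->[9, -8]; new result [9, -8, 9, -8].
  v14: re-runs because v10 [7, -9, -5, -9, 7, -9, -5, -9]->[9, -8, 9, -8]; new result 2.
  v17: re-runs because v14 -32->2; new result -2.
  v20: re-runs because v17 32->-2; new result 2.
  v22: re-runs because v20 32->2; new result 6.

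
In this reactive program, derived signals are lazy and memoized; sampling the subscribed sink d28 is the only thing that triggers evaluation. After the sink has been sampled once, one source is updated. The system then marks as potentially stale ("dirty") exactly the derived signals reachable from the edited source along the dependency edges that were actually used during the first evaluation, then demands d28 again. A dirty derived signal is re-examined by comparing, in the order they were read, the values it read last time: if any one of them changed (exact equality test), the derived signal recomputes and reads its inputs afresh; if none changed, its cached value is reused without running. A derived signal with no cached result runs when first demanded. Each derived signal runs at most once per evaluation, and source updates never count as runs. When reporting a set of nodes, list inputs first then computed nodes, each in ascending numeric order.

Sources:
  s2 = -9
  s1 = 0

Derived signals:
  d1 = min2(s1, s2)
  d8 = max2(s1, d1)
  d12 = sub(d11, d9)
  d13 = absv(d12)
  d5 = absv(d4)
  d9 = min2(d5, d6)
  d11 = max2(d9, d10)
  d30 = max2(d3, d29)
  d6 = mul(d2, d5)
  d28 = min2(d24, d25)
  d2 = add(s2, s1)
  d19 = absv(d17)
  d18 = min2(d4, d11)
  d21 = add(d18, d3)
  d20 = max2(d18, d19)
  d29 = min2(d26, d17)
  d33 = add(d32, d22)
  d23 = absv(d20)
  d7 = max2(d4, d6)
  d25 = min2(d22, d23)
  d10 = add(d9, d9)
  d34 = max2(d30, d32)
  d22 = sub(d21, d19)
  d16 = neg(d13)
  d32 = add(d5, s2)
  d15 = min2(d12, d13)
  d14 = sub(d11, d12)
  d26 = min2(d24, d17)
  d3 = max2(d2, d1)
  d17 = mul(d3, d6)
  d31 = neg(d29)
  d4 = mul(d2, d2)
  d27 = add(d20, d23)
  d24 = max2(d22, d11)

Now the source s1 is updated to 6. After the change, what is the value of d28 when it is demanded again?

First demand of the output computes:
  d1 = min2(0, -9) = -9
  d2 = add(-9, 0) = -9
  d3 = max2(-9, -9) = -9
  d4 = mul(-9, -9) = 81
  d5 = absv(81) = 81
  d6 = mul(-9, 81) = -729
  d9 = min2(81, -729) = -729
  d10 = add(-729, -729) = -1458
  d11 = max2(-729, -1458) = -729
  d17 = mul(-9, -729) = 6561
  d18 = min2(81, -729) = -729
  d19 = absv(6561) = 6561
  d20 = max2(-729, 6561) = 6561
  d21 = add(-729, -9) = -738
  d22 = sub(-738, 6561) = -7299
  d23 = absv(6561) = 6561
  d24 = max2(-7299, -729) = -729
  d25 = min2(-7299, 6561) = -7299
  d28 = min2(-729, -7299) = -7299

After the edit, cleaning proceeds:
  d1: a read changed (s1 0->6) — executes, giving -9 — identical to its old value.
  d2: a read changed (s1 0->6) — executes, giving -3.
  d3: a read changed (d2 -9->-3) — executes, giving -3.
  d4: a read changed (d2 -9->-3; d2 -9->-3) — executes, giving 9.
  d5: a read changed (d4 81->9) — executes, giving 9.
  d6: a read changed (d2 -9->-3; d5 81->9) — executes, giving -27.
  d9: a read changed (d5 81->9; d6 -729->-27) — executes, giving -27.
  d10: a read changed (d9 -729->-27; d9 -729->-27) — executes, giving -54.
  d11: a read changed (d9 -729->-27; d10 -1458->-54) — executes, giving -27.
  d17: a read changed (d3 -9->-3; d6 -729->-27) — executes, giving 81.
  d18: a read changed (d4 81->9; d11 -729->-27) — executes, giving -27.
  d19: a read changed (d17 6561->81) — executes, giving 81.
  d20: a read changed (d18 -729->-27; d19 6561->81) — executes, giving 81.
  d21: a read changed (d18 -729->-27; d3 -9->-3) — executes, giving -30.
  d22: a read changed (d21 -738->-30; d19 6561->81) — executes, giving -111.
  d23: a read changed (d20 6561->81) — executes, giving 81.
  d24: a read changed (d22 -7299->-111; d11 -729->-27) — executes, giving -27.
  d25: a read changed (d22 -7299->-111; d23 6561->81) — executes, giving -111.
  d28: a read changed (d24 -729->-27; d25 -7299->-111) — executes, giving -111.

Demanding d28 again yields -111.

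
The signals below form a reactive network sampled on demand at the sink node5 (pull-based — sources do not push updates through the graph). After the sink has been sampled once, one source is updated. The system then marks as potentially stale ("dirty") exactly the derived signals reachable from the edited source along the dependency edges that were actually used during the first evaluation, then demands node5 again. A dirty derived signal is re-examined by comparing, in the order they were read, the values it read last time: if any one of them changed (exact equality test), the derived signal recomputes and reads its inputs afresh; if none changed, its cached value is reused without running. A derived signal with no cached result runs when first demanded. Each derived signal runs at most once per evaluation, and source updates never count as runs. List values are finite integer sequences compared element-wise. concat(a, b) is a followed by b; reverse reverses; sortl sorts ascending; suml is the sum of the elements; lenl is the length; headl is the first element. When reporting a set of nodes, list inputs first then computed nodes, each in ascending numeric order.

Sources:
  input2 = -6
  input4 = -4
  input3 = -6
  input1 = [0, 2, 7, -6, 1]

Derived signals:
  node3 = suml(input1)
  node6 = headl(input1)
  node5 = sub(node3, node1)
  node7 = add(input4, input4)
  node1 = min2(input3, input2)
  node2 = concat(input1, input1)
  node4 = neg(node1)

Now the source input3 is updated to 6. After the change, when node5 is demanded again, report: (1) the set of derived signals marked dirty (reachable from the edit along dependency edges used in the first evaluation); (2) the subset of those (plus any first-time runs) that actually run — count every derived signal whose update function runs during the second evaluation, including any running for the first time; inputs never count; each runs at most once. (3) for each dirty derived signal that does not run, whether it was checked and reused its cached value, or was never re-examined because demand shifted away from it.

Initial pass — values computed on the first demand:
  node1 = min2(-6, -6) = -6
  node3 = suml([0, 2, 7, -6, 1]) = 4
  node5 = sub(4, -6) = 10

Second demand — change propagation:
  node1: re-runs because input3 -6->6; new result -6 (unchanged).
  node5: re-examined; everything it read last time is the same (node3 unchanged, node1 unchanged) — cache 10 kept, no run.

The important point: node1 recomputes to an identical value, and the output ends up unchanged.

Dirty set: node1, node5.
Run set: node1 (1 run).
Re-examined without running (cache reused): node5.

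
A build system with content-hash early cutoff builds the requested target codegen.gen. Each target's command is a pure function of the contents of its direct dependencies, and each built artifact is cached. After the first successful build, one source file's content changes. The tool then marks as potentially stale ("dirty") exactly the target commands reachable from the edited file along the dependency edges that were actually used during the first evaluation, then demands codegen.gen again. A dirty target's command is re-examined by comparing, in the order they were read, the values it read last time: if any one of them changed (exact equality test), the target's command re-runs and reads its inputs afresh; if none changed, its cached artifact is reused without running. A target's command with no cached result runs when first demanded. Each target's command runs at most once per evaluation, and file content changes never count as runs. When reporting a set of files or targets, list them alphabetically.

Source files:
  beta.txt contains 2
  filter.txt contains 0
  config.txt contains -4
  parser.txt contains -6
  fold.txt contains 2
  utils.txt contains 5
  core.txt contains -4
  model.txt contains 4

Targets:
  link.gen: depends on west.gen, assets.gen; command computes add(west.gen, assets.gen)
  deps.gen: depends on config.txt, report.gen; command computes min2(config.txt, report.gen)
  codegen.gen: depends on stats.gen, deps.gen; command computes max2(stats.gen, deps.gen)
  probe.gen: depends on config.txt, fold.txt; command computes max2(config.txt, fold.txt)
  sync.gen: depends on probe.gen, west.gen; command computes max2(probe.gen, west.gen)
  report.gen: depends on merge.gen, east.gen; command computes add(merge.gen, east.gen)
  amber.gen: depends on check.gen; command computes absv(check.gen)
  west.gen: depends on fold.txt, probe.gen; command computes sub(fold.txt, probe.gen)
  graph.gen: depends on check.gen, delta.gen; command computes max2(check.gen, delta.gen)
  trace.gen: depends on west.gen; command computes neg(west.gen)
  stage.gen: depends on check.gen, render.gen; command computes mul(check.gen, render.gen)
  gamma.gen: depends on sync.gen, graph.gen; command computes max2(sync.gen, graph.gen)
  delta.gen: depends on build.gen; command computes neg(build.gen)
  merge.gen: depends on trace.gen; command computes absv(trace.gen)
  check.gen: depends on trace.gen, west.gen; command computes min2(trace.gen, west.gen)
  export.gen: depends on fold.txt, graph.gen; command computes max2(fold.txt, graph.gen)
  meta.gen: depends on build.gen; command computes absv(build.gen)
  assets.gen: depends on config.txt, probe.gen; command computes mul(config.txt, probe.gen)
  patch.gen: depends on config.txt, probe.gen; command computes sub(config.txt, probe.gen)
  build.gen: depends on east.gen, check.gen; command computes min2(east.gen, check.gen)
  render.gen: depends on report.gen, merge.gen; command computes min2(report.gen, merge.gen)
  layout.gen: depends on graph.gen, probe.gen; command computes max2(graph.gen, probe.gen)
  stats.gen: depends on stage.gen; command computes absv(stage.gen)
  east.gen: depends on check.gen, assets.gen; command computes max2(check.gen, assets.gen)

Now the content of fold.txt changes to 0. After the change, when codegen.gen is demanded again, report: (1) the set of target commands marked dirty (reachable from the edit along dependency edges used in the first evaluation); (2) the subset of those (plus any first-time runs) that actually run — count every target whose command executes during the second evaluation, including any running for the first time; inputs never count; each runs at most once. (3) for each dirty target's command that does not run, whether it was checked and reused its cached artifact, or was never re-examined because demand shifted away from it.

Marked dirty: assets.gen, check.gen, codegen.gen, deps.gen, east.gen, merge.gen, probe.gen, render.gen, report.gen, stage.gen, stats.gen, trace.gen, west.gen.
Target commands that run: assets.gen, east.gen, probe.gen, west.gen — 4 in total.
Checked but reused from cache: check.gen, codegen.gen, deps.gen, merge.gen, render.gen, report.gen, stage.gen, stats.gen, trace.gen.
Key observation: the cutoff stops propagation at trace.gen — its inputs' values are unchanged, so it reuses its cache.

First evaluation (everything demanded from the output):
  probe.gen = max2(-4, 2) = 2
  assets.gen = mul(-4, 2) = -8
  west.gen = sub(2, 2) = 0
  trace.gen = neg(0) = 0
  check.gen = min2(0, 0) = 0
  east.gen = max2(0, -8) = 0
  merge.gen = absv(0) = 0
  report.gen = add(0, 0) = 0
  deps.gen = min2(-4, 0) = -4
  render.gen = min2(0, 0) = 0
  stage.gen = mul(0, 0) = 0
  stats.gen = absv(0) = 0
  codegen.gen = max2(0, -4) = 0

Propagation after the edit:
  probe.gen: runs — fold.txt 2->0; result 0.
  assets.gen: runs — probe.gen 2->0; result 0.
  west.gen: runs — fold.txt 2->0; probe.gen 2->0; result 0 (same value as before).
  trace.gen: checked — values it read are unchanged (west.gen unchanged); reused cached 0 without running.
  check.gen: checked — values it read are unchanged (trace.gen unchanged, west.gen unchanged); reused cached 0 without running.
  east.gen: runs — assets.gen -8->0; result 0 (same value as before).
  merge.gen: checked — values it read are unchanged (trace.gen unchanged); reused cached 0 without running.
  report.gen: checked — values it read are unchanged (merge.gen unchanged, east.gen unchanged); reused cached 0 without running.
  deps.gen: checked — values it read are unchanged (config.txt unchanged, report.gen unchanged); reused cached -4 without running.
  render.gen: checked — values it read are unchanged (report.gen unchanged, merge.gen unchanged); reused cached 0 without running.
  stage.gen: checked — values it read are unchanged (check.gen unchanged, render.gen unchanged); reused cached 0 without running.
  stats.gen: checked — values it read are unchanged (stage.gen unchanged); reused cached 0 without running.
  codegen.gen: checked — values it read are unchanged (stats.gen unchanged, deps.gen unchanged); reused cached 0 without running.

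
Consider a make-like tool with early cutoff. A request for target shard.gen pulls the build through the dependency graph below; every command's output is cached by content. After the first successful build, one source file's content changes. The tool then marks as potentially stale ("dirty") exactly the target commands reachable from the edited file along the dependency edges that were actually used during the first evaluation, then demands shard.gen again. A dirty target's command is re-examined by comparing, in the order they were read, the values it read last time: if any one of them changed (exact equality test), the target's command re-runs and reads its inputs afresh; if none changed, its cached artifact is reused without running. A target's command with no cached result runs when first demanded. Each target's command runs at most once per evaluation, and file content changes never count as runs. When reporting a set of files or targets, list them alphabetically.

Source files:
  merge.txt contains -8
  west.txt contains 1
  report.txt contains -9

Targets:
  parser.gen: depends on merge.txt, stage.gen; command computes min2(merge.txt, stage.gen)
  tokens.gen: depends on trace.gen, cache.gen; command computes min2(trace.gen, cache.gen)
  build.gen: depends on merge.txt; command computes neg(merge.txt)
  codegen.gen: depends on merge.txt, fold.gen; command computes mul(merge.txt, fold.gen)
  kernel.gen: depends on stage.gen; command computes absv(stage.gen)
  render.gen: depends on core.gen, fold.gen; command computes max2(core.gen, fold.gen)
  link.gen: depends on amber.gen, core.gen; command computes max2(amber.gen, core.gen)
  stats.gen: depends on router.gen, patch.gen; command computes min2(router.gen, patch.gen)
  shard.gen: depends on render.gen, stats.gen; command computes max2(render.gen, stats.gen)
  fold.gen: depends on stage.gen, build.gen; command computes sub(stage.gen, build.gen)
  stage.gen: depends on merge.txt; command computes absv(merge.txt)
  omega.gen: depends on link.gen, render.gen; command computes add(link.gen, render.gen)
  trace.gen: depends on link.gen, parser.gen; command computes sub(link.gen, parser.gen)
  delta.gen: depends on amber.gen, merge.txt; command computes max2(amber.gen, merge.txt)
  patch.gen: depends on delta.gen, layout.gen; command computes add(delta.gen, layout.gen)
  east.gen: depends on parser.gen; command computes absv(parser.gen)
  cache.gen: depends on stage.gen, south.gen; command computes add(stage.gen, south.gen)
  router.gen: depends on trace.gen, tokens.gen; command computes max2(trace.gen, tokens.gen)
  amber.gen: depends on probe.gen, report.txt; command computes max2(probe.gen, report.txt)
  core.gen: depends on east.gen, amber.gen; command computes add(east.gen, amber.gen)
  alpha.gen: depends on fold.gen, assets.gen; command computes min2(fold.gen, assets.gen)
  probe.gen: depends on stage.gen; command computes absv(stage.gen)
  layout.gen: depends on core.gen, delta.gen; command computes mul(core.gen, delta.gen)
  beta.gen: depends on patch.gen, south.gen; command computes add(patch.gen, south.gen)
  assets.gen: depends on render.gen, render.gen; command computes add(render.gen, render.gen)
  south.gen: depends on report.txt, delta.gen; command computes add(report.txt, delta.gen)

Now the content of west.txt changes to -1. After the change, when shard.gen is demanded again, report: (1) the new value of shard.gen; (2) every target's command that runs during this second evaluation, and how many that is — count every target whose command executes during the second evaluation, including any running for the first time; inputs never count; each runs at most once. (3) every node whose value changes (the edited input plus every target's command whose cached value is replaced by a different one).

Demanding shard.gen again yields 24.
0 target commands run: none.
The nodes whose values change: west.txt.
Note the shortcut — nothing in the graph depends on west.txt at all, so no recomputation happens.

First demand of the output computes:
  build.gen = neg(-8) = 8
  stage.gen = absv(-8) = 8
  fold.gen = sub(8, 8) = 0
  parser.gen = min2(-8, 8) = -8
  east.gen = absv(-8) = 8
  probe.gen = absv(8) = 8
  amber.gen = max2(8, -9) = 8
  core.gen = add(8, 8) = 16
  delta.gen = max2(8, -8) = 8
  layout.gen = mul(16, 8) = 128
  link.gen = max2(8, 16) = 16
  patch.gen = add(8, 128) = 136
  render.gen = max2(16, 0) = 16
  south.gen = add(-9, 8) = -1
  cache.gen = add(8, -1) = 7
  trace.gen = sub(16, -8) = 24
  tokens.gen = min2(24, 7) = 7
  router.gen = max2(24, 7) = 24
  stats.gen = min2(24, 136) = 24
  shard.gen = max2(16, 24) = 24

After the edit, cleaning proceeds:
  no node depends on west.txt at all; the second demand re-runs nothing.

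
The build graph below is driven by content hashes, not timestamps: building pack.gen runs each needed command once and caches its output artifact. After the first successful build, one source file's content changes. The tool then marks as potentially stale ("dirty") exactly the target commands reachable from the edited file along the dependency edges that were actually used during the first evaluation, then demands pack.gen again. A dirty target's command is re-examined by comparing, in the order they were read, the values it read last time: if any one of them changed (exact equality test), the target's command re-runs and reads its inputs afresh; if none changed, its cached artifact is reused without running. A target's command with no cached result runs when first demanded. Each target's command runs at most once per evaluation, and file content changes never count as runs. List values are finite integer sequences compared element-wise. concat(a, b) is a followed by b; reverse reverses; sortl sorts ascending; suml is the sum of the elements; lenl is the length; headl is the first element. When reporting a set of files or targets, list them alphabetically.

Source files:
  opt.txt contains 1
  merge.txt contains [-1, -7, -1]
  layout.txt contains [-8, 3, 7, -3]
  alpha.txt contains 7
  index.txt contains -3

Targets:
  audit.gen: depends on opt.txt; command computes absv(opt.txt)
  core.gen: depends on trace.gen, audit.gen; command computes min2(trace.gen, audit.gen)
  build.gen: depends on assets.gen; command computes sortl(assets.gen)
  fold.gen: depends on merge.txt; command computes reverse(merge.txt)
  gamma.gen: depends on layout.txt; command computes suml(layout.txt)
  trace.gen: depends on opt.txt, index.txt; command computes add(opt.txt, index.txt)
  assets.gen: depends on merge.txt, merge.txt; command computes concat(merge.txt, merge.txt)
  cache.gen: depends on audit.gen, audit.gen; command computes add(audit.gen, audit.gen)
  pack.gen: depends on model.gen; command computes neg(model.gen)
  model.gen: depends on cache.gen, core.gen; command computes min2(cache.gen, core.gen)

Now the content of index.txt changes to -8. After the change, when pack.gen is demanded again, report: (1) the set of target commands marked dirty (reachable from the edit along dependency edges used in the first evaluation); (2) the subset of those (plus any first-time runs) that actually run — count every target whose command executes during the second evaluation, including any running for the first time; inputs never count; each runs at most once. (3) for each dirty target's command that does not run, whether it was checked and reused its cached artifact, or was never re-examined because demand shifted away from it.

Dirty set: core.gen, model.gen, pack.gen, trace.gen.
Run set: core.gen, model.gen, pack.gen, trace.gen (4 run).
All dirty target commands ended up running.

Initial pass — values computed on the first demand:
  audit.gen = absv(1) = 1
  cache.gen = add(1, 1) = 2
  trace.gen = add(1, -3) = -2
  core.gen = min2(-2, 1) = -2
  model.gen = min2(2, -2) = -2
  pack.gen = neg(-2) = 2

Second demand — change propagation:
  trace.gen: re-runs because index.txt -3->-8; new result -7.
  core.gen: re-runs because trace.gen -2->-7; new result -7.
  model.gen: re-runs because core.gen -2->-7; new result -7.
  pack.gen: re-runs because model.gen -2->-7; new result 7.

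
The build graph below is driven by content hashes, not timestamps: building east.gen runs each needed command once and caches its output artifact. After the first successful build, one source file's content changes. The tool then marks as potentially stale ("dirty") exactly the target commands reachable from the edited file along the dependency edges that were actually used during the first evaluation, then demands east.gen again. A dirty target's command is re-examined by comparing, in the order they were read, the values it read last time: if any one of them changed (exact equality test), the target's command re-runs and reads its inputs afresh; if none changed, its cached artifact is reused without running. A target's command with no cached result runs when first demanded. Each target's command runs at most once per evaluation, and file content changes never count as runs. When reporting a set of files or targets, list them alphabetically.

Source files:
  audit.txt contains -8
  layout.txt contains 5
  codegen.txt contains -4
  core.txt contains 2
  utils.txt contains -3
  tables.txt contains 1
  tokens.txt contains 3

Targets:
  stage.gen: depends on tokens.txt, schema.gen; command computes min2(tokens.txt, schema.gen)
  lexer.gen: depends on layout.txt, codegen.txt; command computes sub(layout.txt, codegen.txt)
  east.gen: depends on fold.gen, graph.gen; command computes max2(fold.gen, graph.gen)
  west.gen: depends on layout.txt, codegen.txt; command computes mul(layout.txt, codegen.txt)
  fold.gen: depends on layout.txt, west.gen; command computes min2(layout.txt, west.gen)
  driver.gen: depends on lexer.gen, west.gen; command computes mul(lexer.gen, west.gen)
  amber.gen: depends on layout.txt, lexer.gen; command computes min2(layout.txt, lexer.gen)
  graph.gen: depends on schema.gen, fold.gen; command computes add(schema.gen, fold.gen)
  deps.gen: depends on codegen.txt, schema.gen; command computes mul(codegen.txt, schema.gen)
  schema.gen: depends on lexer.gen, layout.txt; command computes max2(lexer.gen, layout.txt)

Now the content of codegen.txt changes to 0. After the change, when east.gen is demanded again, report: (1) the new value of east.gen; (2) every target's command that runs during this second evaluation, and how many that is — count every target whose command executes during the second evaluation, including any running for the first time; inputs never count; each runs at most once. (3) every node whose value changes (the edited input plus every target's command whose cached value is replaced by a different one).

east.gen now evaluates to 5.
Run set: east.gen, fold.gen, graph.gen, lexer.gen, schema.gen, west.gen (6 run).
Changed values: codegen.txt, east.gen, fold.gen, graph.gen, lexer.gen, schema.gen, west.gen.

Initial pass — values computed on the first demand:
  lexer.gen = sub(5, -4) = 9
  schema.gen = max2(9, 5) = 9
  west.gen = mul(5, -4) = -20
  fold.gen = min2(5, -20) = -20
  graph.gen = add(9, -20) = -11
  east.gen = max2(-20, -11) = -11

Second demand — change propagation:
  lexer.gen: re-runs because codegen.txt -4->0; new result 5.
  schema.gen: re-runs because lexer.gen 9->5; new result 5.
  west.gen: re-runs because codegen.txt -4->0; new result 0.
  fold.gen: re-runs because west.gen -20->0; new result 0.
  graph.gen: re-runs because schema.gen 9->5; fold.gen -20->0; new result 5.
  east.gen: re-runs because fold.gen -20->0; graph.gen -11->5; new result 5.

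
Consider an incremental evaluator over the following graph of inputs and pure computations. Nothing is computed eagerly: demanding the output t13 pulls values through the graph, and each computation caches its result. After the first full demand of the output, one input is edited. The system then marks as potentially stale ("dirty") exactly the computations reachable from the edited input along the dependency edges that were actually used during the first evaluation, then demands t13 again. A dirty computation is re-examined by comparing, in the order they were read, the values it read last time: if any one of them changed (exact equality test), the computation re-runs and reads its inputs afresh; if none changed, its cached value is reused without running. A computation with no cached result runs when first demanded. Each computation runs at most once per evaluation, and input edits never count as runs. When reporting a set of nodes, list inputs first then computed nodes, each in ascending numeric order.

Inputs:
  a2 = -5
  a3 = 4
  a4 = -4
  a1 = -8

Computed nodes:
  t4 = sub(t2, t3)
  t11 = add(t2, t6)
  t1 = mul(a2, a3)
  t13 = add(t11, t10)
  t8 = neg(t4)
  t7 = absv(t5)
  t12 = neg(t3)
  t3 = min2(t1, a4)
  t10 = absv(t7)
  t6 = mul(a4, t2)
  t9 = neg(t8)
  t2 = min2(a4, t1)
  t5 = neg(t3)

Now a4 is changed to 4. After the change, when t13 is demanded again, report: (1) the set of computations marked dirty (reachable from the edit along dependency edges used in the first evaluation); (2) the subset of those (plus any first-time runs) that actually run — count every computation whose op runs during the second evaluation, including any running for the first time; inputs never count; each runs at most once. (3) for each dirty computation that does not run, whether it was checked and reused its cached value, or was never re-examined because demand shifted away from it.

Initial pass — values computed on the first demand:
  t1 = mul(-5, 4) = -20
  t2 = min2(-4, -20) = -20
  t3 = min2(-20, -4) = -20
  t5 = neg(-20) = 20
  t6 = mul(-4, -20) = 80
  t7 = absv(20) = 20
  t10 = absv(20) = 20
  t11 = add(-20, 80) = 60
  t13 = add(60, 20) = 80

Second demand — change propagation:
  t2: re-runs because a4 -4->4; new result -20 (unchanged).
  t3: re-runs because a4 -4->4; new result -20 (unchanged).
  t5: re-examined; everything it read last time is the same (t3 unchanged) — cache 20 kept, no run.
  t6: re-runs because a4 -4->4; new result -80.
  t7: re-examined; everything it read last time is the same (t5 unchanged) — cache 20 kept, no run.
  t10: re-examined; everything it read last time is the same (t7 unchanged) — cache 20 kept, no run.
  t11: re-runs because t6 80->-80; new result -100.
  t13: re-runs because t11 60->-100; new result -80.

The important point: at t5 every value read last time is unchanged, so the dirty flag clears without a run.

Dirty set: t2, t3, t5, t6, t7, t10, t11, t13.
Run set: t2, t3, t6, t11, t13 (5 run).
Re-examined without running (cache reused): t5, t7, t10.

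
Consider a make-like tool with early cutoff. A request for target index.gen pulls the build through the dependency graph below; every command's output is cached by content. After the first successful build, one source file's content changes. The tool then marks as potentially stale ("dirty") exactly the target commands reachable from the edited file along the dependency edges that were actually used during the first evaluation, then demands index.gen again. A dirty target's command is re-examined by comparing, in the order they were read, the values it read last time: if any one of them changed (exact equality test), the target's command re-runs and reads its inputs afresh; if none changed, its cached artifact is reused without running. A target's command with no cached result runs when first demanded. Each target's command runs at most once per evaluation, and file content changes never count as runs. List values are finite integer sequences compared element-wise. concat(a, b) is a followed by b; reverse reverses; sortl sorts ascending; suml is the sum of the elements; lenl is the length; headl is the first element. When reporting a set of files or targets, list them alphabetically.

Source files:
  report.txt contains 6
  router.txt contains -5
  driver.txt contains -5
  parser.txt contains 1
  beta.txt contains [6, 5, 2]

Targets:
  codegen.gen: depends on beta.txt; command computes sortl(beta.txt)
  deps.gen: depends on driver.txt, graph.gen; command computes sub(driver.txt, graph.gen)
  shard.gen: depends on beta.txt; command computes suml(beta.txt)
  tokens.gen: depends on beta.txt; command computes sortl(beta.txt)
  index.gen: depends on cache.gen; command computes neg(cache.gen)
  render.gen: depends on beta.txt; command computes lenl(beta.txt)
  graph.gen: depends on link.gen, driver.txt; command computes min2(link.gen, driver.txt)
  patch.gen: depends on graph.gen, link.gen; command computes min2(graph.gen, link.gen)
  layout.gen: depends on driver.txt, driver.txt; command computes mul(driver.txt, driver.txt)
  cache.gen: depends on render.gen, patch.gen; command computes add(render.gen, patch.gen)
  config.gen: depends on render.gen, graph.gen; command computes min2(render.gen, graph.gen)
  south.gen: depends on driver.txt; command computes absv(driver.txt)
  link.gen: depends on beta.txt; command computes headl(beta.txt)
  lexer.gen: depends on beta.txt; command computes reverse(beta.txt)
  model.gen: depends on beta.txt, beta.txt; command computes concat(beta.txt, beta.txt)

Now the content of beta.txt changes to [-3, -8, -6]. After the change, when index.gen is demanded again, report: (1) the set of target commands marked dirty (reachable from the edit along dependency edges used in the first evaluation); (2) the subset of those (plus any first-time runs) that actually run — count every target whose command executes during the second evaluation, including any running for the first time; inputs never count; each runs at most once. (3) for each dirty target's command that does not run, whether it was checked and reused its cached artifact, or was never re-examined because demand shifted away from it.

First demand of the output computes:
  link.gen = headl([6, 5, 2]) = 6
  graph.gen = min2(6, -5) = -5
  patch.gen = min2(-5, 6) = -5
  render.gen = lenl([6, 5, 2]) = 3
  cache.gen = add(3, -5) = -2
  index.gen = neg(-2) = 2

After the edit, cleaning proceeds:
  link.gen: a read changed (beta.txt [6, 5, 2]->[-3, -8, -6]) — executes, giving -3.
  graph.gen: a read changed (link.gen 6->-3) — executes, giving -5 — identical to its old value.
  patch.gen: a read changed (link.gen 6->-3) — executes, giving -5 — identical to its old value.
  render.gen: a read changed (beta.txt [6, 5, 2]->[-3, -8, -6]) — executes, giving 3 — identical to its old value.
  cache.gen: dirty, but its reads are unchanged (render.gen unchanged, patch.gen unchanged); cached -2 stands.
  index.gen: dirty, but its reads are unchanged (cache.gen unchanged); cached 2 stands.

Note where the cutoff bites: cache.gen is checked, finds nothing changed, and keeps its cache.

The edit dirties: cache.gen, graph.gen, index.gen, link.gen, patch.gen, render.gen.
4 target commands run: graph.gen, link.gen, patch.gen, render.gen.
Cache hits after checking: cache.gen, index.gen.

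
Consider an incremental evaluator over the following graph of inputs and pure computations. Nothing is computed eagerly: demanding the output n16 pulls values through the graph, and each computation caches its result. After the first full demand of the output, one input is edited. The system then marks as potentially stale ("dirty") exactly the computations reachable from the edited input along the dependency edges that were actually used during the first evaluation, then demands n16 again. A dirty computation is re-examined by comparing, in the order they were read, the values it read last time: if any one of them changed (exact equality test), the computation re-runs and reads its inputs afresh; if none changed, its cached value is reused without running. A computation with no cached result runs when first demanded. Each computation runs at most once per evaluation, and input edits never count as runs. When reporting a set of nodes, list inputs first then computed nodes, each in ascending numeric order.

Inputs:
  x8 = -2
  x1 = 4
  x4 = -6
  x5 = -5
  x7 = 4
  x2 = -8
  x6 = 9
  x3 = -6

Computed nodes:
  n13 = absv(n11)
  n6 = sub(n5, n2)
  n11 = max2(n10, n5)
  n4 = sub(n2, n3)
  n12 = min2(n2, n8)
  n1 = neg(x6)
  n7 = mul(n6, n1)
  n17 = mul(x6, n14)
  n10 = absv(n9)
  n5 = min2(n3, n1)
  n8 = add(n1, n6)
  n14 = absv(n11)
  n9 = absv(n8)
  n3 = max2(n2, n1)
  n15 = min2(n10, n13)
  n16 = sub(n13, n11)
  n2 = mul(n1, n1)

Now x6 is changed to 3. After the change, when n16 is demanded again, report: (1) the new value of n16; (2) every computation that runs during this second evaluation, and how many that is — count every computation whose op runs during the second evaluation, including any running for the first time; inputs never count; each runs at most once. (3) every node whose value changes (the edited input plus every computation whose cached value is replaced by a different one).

n16 now evaluates to 0.
Run set: n1, n2, n3, n5, n6, n8, n9, n10, n11, n13, n16 (11 run).
Changed values: x6, n1, n2, n3, n5, n6, n8, n9, n10, n11, n13.

Initial pass — values computed on the first demand:
  n1 = neg(9) = -9
  n2 = mul(-9, -9) = 81
  n3 = max2(81, -9) = 81
  n5 = min2(81, -9) = -9
  n6 = sub(-9, 81) = -90
  n8 = add(-9, -90) = -99
  n9 = absv(-99) = 99
  n10 = absv(99) = 99
  n11 = max2(99, -9) = 99
  n13 = absv(99) = 99
  n16 = sub(99, 99) = 0

Second demand — change propagation:
  n1: re-runs because x6 9->3; new result -3.
  n2: re-runs because n1 -9->-3; n1 -9->-3; new result 9.
  n3: re-runs because n2 81->9; n1 -9->-3; new result 9.
  n5: re-runs because n3 81->9; n1 -9->-3; new result -3.
  n6: re-runs because n5 -9->-3; n2 81->9; new result -12.
  n8: re-runs because n1 -9->-3; n6 -90->-12; new result -15.
  n9: re-runs because n8 -99->-15; new result 15.
  n10: re-runs because n9 99->15; new result 15.
  n11: re-runs because n10 99->15; n5 -9->-3; new result 15.
  n13: re-runs because n11 99->15; new result 15.
  n16: re-runs because n13 99->15; n11 99->15; new result 0 (unchanged).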